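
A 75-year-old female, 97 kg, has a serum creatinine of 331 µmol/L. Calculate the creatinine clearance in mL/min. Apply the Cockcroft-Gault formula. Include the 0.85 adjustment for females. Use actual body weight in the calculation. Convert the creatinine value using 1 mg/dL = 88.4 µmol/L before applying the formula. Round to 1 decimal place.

19.9 mL/min

SCr = 331 / 88.4 = 3.744 mg/dL
CrCl = (140 − 75) × 97 / (72 × 3.744) × 0.85 = 6305.0 / 269.57 × 0.85 ≈ 19.9 mL/min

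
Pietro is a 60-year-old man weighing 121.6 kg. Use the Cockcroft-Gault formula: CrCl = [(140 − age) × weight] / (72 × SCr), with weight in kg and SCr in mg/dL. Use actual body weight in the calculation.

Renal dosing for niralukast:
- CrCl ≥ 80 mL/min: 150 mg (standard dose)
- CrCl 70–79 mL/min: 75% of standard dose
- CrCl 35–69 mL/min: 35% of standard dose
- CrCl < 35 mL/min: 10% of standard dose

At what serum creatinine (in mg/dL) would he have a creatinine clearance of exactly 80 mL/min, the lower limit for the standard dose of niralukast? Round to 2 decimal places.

1.69 mg/dL

Standard dose requires CrCl ≥ 80 mL/min.
Set (140 − 60) × 121.6 / (72 × SCr) = 80
SCr = (140 − 60) × 121.6 / (72 × 80) = 1.689 mg/dL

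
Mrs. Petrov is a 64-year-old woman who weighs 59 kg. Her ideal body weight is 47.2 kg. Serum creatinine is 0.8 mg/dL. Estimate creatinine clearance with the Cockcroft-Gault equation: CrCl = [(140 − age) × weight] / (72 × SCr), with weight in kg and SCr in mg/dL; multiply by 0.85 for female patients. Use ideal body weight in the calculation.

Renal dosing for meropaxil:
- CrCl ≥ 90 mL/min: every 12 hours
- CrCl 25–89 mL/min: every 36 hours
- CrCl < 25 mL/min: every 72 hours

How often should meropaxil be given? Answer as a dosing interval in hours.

every 36 hours

CrCl = (140 − 64) × 47.2 / (72 × 0.8) × 0.85 = 3587.2 / 57.60 × 0.85 ≈ 52.9 mL/min
CrCl ≈ 53 mL/min → bracket 25–89 mL/min → every 36 hours.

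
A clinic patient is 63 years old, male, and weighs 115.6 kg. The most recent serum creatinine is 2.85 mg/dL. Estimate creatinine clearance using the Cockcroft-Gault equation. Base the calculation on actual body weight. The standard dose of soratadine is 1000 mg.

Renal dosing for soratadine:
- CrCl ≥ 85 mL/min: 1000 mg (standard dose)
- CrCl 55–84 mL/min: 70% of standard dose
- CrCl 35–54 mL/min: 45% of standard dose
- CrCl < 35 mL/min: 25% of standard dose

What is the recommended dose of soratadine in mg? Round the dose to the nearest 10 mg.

450 mg

CrCl = (140 − 63) × 115.6 / (72 × 2.85) = 8901.2 / 205.20 ≈ 43.4 mL/min
CrCl ≈ 43 mL/min → bracket 35–54 mL/min.
45% of 1000 mg = 450 mg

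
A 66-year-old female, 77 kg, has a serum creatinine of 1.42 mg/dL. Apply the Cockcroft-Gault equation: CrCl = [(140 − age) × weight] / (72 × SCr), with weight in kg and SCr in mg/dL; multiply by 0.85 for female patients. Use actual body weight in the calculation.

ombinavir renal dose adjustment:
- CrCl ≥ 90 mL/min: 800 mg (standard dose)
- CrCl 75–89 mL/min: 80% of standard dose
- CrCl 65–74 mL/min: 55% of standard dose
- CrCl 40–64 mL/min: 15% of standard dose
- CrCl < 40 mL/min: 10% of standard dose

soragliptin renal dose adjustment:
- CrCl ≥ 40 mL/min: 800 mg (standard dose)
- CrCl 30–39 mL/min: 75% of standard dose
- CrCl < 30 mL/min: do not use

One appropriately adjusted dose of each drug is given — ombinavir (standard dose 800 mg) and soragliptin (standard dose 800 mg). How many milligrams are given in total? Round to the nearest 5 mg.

CrCl = (140 − 66) × 77 / (72 × 1.42) × 0.85 = 5698.0 / 102.24 × 0.85 ≈ 47.4 mL/min
CrCl ≈ 47 mL/min.
ombinavir: 40–64 mL/min → 15% of 800 mg = 120 mg.
soragliptin: ≥ 40 mL/min → 100% of 800 mg = 800 mg.
Total = 120 + 800 = 920 mg.

920 mg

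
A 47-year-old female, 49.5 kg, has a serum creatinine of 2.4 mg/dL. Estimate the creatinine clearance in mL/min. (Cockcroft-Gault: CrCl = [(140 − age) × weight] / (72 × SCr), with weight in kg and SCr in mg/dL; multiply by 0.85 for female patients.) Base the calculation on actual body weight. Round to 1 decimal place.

CrCl = (140 − 47) × 49.5 / (72 × 2.4) × 0.85 = 4603.5 / 172.80 × 0.85 ≈ 22.6 mL/min

22.6 mL/min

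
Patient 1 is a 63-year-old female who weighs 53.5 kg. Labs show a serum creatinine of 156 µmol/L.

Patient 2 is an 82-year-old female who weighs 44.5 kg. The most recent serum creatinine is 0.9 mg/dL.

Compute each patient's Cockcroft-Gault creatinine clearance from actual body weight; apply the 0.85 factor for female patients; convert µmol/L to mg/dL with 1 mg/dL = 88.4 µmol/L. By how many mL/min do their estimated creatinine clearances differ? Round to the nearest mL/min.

Patient 1: SCr = 156 / 88.4 = 1.765 mg/dL
Patient 1: CrCl = (140 − 63) × 53.5 / (72 × 1.765) × 0.85 = 4119.5 / 127.08 × 0.85 ≈ 27.6 mL/min
Patient 2: CrCl = (140 − 82) × 44.5 / (72 × 0.9) × 0.85 = 2581.0 / 64.80 × 0.85 ≈ 33.9 mL/min
|27.6 − 33.9| = 6.3 mL/min

6 mL/min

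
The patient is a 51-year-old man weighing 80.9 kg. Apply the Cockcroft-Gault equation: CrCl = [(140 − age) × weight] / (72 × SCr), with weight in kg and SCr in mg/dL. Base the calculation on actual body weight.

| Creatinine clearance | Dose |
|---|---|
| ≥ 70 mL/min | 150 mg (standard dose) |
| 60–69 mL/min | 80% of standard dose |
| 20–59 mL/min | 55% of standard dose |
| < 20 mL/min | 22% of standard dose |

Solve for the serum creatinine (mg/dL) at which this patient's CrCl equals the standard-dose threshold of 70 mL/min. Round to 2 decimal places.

Standard dose requires CrCl ≥ 70 mL/min.
Set (140 − 51) × 80.9 / (72 × SCr) = 70
SCr = (140 − 51) × 80.9 / (72 × 70) = 1.429 mg/dL

1.43 mg/dL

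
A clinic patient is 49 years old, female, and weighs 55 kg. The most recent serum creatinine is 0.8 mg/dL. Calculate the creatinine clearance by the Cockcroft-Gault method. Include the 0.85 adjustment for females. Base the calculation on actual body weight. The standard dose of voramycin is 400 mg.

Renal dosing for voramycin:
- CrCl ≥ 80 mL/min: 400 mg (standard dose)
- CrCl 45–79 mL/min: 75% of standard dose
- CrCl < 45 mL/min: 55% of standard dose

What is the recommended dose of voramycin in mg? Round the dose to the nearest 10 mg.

300 mg

CrCl = (140 − 49) × 55 / (72 × 0.8) × 0.85 = 5005.0 / 57.60 × 0.85 ≈ 73.9 mL/min
CrCl ≈ 74 mL/min → bracket 45–79 mL/min.
75% of 400 mg = 300 mg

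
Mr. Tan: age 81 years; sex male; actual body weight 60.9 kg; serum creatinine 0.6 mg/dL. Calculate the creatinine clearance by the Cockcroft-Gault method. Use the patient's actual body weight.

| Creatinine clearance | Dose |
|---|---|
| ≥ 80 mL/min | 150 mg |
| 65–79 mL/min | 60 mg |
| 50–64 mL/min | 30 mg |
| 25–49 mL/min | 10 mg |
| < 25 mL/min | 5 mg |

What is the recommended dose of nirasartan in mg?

150 mg

CrCl = (140 − 81) × 60.9 / (72 × 0.6) = 3593.1 / 43.20 ≈ 83.2 mL/min
CrCl ≈ 83 mL/min → bracket ≥ 80 mL/min.
Dose for this bracket: 150 mg.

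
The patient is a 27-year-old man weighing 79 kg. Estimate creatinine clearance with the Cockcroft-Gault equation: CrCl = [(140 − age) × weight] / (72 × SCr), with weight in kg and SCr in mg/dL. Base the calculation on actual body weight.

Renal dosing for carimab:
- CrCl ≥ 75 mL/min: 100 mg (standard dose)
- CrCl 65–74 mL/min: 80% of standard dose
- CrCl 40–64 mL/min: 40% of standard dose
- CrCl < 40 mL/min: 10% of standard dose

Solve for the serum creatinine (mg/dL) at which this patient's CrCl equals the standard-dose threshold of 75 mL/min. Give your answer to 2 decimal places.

Standard dose requires CrCl ≥ 75 mL/min.
Set (140 − 27) × 79 / (72 × SCr) = 75
SCr = (140 − 27) × 79 / (72 × 75) = 1.653 mg/dL

1.65 mg/dL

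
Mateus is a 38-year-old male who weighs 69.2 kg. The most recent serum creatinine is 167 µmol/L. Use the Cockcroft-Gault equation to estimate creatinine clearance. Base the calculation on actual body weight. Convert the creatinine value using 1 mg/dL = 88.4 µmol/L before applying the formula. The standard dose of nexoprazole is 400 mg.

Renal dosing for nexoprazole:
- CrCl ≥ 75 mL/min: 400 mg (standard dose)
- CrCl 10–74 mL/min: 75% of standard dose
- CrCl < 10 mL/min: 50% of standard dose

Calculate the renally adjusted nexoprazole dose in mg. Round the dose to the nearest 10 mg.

SCr = 167 / 88.4 = 1.889 mg/dL
CrCl = (140 − 38) × 69.2 / (72 × 1.889) = 7058.4 / 136.01 ≈ 51.9 mL/min
CrCl ≈ 52 mL/min → bracket 10–74 mL/min.
75% of 400 mg = 300 mg

300 mg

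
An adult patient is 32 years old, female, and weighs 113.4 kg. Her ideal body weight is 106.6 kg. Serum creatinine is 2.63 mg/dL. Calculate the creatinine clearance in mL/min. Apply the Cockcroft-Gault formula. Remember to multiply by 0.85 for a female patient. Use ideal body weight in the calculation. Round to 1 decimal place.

51.7 mL/min

CrCl = (140 − 32) × 106.6 / (72 × 2.63) × 0.85 = 11512.8 / 189.36 × 0.85 ≈ 51.7 mL/min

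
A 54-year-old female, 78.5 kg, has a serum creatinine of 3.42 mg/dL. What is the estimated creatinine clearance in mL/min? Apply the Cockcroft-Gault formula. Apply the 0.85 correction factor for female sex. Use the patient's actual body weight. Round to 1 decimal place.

23.3 mL/min

CrCl = (140 − 54) × 78.5 / (72 × 3.42) × 0.85 = 6751.0 / 246.24 × 0.85 ≈ 23.3 mL/min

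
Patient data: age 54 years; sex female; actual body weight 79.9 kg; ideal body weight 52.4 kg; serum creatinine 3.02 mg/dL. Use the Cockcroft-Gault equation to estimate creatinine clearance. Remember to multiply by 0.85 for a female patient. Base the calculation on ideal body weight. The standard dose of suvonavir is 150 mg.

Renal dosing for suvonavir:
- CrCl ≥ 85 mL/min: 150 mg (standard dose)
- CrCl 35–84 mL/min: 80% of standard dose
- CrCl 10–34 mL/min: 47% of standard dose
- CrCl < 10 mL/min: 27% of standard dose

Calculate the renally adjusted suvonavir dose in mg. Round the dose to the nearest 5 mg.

CrCl = (140 − 54) × 52.4 / (72 × 3.02) × 0.85 = 4506.4 / 217.44 × 0.85 ≈ 17.6 mL/min
CrCl ≈ 18 mL/min → bracket 10–34 mL/min.
47% of 150 mg = 70.5 mg → 70 mg

70 mg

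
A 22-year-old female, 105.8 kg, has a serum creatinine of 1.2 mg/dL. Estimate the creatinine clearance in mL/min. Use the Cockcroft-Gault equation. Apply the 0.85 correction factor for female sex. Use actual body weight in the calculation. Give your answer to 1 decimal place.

122.8 mL/min

CrCl = (140 − 22) × 105.8 / (72 × 1.2) × 0.85 = 12484.4 / 86.40 × 0.85 ≈ 122.8 mL/min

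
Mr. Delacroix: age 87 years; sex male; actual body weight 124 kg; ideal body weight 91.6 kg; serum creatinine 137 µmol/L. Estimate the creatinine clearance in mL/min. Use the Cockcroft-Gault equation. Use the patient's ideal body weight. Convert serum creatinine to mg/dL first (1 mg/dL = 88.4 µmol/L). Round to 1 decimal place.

SCr = 137 / 88.4 = 1.55 mg/dL
CrCl = (140 − 87) × 91.6 / (72 × 1.55) = 4854.8 / 111.60 ≈ 43.5 mL/min

43.5 mL/min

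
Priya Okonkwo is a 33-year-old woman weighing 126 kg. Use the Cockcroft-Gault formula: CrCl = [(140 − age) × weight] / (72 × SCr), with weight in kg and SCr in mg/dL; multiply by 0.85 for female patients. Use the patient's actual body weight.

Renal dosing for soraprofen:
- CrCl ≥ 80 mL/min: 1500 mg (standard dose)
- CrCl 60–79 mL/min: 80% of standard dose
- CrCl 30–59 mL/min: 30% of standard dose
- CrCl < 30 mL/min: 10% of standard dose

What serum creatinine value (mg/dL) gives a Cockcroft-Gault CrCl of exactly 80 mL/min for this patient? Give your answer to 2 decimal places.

Standard dose requires CrCl ≥ 80 mL/min.
Set (140 − 33) × 126 × 0.85 / (72 × SCr) = 80
SCr = (140 − 33) × 126 × 0.85 / (72 × 80) = 1.990 mg/dL

1.99 mg/dL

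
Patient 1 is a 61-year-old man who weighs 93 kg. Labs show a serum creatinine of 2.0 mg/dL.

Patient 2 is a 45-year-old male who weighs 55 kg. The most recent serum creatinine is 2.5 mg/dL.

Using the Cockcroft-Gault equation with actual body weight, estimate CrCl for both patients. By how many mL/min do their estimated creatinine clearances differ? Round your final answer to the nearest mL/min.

Patient 1: CrCl = (140 − 61) × 93 / (72 × 2) = 7347.0 / 144.00 ≈ 51.0 mL/min
Patient 2: CrCl = (140 − 45) × 55 / (72 × 2.5) = 5225.0 / 180.00 ≈ 29.0 mL/min
|51.0 − 29.0| = 22.0 mL/min

22 mL/min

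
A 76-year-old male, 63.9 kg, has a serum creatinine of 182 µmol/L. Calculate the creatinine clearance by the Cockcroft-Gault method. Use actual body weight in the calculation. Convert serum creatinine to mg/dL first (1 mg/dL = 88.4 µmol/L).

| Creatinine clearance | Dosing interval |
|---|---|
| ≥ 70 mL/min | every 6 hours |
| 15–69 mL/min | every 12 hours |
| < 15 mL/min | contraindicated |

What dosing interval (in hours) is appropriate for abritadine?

every 12 hours

SCr = 182 / 88.4 = 2.059 mg/dL
CrCl = (140 − 76) × 63.9 / (72 × 2.059) = 4089.6 / 148.25 ≈ 27.6 mL/min
CrCl ≈ 28 mL/min → bracket 15–69 mL/min → every 12 hours.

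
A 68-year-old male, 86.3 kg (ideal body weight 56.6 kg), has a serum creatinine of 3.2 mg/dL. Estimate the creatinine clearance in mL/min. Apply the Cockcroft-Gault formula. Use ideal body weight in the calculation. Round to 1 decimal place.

17.7 mL/min

CrCl = (140 − 68) × 56.6 / (72 × 3.2) = 4075.2 / 230.40 ≈ 17.7 mL/min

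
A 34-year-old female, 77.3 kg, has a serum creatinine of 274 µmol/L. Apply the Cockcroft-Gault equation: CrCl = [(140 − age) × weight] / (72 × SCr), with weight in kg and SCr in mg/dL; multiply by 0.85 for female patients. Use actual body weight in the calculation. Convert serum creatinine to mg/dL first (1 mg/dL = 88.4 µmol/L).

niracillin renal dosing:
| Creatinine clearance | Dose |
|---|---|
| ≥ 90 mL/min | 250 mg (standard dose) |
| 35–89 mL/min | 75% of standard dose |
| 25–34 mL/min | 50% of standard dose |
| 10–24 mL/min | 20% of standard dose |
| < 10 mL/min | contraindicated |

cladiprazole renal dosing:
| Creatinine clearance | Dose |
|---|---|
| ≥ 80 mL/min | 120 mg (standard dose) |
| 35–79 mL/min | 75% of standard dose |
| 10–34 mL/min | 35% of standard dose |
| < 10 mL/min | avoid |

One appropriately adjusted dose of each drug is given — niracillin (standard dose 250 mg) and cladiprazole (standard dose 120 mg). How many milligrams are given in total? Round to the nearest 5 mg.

SCr = 274 / 88.4 = 3.1 mg/dL
CrCl = (140 − 34) × 77.3 / (72 × 3.1) × 0.85 = 8193.8 / 223.20 × 0.85 ≈ 31.2 mL/min
CrCl ≈ 31 mL/min.
niracillin: 25–34 mL/min → 50% of 250 mg = 125 mg.
cladiprazole: 10–34 mL/min → 35% of 120 mg = 42 mg.
Total = 125 + 42 = 167 mg.

165 mg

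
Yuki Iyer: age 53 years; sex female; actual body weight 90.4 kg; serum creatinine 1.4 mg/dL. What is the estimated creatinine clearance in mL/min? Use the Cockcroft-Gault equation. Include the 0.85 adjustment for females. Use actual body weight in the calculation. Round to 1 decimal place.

66.3 mL/min

CrCl = (140 − 53) × 90.4 / (72 × 1.4) × 0.85 = 7864.8 / 100.80 × 0.85 ≈ 66.3 mL/min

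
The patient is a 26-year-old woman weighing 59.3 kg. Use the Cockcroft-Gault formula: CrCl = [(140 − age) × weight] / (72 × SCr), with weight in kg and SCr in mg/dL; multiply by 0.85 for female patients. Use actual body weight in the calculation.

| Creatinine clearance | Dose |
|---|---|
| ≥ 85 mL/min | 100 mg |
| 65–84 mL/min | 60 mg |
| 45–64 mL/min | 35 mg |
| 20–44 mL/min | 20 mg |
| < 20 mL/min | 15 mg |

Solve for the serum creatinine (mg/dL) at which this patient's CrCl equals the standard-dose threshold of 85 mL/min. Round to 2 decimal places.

Standard dose requires CrCl ≥ 85 mL/min.
Set (140 − 26) × 59.3 × 0.85 / (72 × SCr) = 85
SCr = (140 − 26) × 59.3 × 0.85 / (72 × 85) = 0.939 mg/dL

0.94 mg/dL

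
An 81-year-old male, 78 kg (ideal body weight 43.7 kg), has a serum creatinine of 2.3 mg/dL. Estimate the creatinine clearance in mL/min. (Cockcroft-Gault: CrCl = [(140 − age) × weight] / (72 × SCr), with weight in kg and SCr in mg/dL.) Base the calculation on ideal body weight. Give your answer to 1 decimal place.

CrCl = (140 − 81) × 43.7 / (72 × 2.3) = 2578.3 / 165.60 ≈ 15.6 mL/min

15.6 mL/min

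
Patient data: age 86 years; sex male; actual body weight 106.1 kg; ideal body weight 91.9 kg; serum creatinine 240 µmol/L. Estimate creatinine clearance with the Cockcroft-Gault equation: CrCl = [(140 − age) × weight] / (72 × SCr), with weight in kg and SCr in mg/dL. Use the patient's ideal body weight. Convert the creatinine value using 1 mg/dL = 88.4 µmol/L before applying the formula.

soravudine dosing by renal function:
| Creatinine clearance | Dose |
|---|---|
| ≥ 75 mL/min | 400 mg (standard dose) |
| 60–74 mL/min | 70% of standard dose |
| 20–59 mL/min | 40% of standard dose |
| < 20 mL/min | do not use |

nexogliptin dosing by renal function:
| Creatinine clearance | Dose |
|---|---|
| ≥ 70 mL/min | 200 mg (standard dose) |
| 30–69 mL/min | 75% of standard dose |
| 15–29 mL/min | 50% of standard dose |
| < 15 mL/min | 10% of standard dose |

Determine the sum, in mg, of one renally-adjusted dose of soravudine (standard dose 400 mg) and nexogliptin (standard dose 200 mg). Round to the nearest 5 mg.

SCr = 240 / 88.4 = 2.715 mg/dL
CrCl = (140 − 86) × 91.9 / (72 × 2.715) = 4962.6 / 195.48 ≈ 25.4 mL/min
CrCl ≈ 25 mL/min.
soravudine: 20–59 mL/min → 40% of 400 mg = 160 mg.
nexogliptin: 15–29 mL/min → 50% of 200 mg = 100 mg.
Total = 160 + 100 = 260 mg.

260 mg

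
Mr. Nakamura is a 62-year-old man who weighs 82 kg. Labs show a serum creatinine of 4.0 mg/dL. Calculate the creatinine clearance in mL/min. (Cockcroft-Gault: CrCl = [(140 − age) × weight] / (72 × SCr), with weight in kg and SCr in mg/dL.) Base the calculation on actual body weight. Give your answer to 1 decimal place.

22.2 mL/min

CrCl = (140 − 62) × 82 / (72 × 4) = 6396.0 / 288.00 ≈ 22.2 mL/min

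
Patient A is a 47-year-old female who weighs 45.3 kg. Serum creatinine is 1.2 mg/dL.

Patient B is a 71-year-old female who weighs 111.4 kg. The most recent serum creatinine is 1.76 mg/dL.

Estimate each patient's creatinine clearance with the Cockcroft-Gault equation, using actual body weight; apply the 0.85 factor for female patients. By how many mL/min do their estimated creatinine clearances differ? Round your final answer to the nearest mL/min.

10 mL/min

Patient A: CrCl = (140 − 47) × 45.3 / (72 × 1.2) × 0.85 = 4212.9 / 86.40 × 0.85 ≈ 41.4 mL/min
Patient B: CrCl = (140 − 71) × 111.4 / (72 × 1.76) × 0.85 = 7686.6 / 126.72 × 0.85 ≈ 51.6 mL/min
|41.4 − 51.6| = 10.2 mL/min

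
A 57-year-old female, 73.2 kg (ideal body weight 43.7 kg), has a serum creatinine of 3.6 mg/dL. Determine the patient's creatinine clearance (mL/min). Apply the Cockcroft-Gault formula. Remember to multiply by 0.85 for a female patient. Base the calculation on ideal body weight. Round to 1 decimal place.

CrCl = (140 − 57) × 43.7 / (72 × 3.6) × 0.85 = 3627.1 / 259.20 × 0.85 ≈ 11.9 mL/min

11.9 mL/min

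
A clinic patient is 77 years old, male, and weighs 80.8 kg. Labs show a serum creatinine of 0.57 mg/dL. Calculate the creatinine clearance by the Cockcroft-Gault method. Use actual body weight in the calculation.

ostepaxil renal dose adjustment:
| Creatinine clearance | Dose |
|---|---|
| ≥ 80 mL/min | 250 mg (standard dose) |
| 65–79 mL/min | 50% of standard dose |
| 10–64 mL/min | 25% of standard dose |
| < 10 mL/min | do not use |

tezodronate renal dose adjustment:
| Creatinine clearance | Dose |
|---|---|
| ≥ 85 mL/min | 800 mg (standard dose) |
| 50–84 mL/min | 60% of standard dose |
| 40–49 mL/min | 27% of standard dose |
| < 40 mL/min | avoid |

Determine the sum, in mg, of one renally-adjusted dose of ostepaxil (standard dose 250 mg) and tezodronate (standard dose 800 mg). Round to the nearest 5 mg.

1050 mg

CrCl = (140 − 77) × 80.8 / (72 × 0.57) = 5090.4 / 41.04 ≈ 124.0 mL/min
CrCl ≈ 124 mL/min.
ostepaxil: ≥ 80 mL/min → 100% of 250 mg = 250 mg.
tezodronate: ≥ 85 mL/min → 100% of 800 mg = 800 mg.
Total = 250 + 800 = 1050 mg.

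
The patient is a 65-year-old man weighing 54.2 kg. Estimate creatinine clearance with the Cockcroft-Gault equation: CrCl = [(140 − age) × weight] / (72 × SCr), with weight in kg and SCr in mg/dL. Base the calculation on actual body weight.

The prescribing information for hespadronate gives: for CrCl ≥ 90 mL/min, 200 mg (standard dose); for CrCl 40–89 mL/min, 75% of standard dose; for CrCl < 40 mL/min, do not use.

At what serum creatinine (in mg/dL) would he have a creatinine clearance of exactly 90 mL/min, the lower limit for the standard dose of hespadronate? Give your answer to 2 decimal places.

Standard dose requires CrCl ≥ 90 mL/min.
Set (140 − 65) × 54.2 / (72 × SCr) = 90
SCr = (140 − 65) × 54.2 / (72 × 90) = 0.627 mg/dL

0.63 mg/dL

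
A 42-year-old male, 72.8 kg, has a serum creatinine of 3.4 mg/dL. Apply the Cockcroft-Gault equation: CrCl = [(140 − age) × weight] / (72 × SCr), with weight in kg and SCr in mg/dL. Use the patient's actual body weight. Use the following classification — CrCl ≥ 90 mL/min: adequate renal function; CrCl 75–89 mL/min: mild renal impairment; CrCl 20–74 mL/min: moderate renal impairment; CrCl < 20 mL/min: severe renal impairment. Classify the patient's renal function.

CrCl = (140 − 42) × 72.8 / (72 × 3.4) = 7134.4 / 244.80 ≈ 29.1 mL/min
29 mL/min falls in the 'moderate renal impairment' range.

moderate renal impairment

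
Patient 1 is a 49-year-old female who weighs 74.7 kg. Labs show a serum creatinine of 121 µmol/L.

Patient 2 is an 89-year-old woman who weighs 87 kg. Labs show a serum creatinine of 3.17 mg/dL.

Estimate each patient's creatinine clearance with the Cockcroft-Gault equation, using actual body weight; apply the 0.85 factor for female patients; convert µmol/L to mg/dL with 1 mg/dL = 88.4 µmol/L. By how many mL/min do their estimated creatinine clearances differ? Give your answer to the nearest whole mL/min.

42 mL/min

Patient 1: SCr = 121 / 88.4 = 1.369 mg/dL
Patient 1: CrCl = (140 − 49) × 74.7 / (72 × 1.369) × 0.85 = 6797.7 / 98.57 × 0.85 ≈ 58.6 mL/min
Patient 2: CrCl = (140 − 89) × 87 / (72 × 3.17) × 0.85 = 4437.0 / 228.24 × 0.85 ≈ 16.5 mL/min
|58.6 − 16.5| = 42.1 mL/min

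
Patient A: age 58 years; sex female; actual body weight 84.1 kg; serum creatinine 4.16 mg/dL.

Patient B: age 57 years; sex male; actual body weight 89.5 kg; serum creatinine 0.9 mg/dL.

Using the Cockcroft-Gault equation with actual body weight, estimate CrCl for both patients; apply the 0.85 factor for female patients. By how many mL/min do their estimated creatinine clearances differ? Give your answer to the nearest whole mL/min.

Patient A: CrCl = (140 − 58) × 84.1 / (72 × 4.16) × 0.85 = 6896.2 / 299.52 × 0.85 ≈ 19.6 mL/min
Patient B: CrCl = (140 − 57) × 89.5 / (72 × 0.9) = 7428.5 / 64.80 ≈ 114.6 mL/min
|19.6 − 114.6| = 95.0 mL/min

95 mL/min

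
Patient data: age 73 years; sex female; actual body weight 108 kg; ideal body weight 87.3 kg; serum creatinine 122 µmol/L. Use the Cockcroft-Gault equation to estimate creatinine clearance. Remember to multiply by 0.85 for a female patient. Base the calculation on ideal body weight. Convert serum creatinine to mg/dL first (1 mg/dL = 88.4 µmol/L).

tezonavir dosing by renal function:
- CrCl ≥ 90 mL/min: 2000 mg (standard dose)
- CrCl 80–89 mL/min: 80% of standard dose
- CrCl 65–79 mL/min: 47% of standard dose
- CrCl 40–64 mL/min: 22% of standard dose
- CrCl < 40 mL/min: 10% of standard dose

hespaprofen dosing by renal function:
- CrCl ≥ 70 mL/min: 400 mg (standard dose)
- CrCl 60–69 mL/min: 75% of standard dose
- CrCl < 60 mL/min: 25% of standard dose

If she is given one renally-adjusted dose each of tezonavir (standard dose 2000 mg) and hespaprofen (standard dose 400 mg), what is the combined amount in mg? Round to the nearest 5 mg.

540 mg

SCr = 122 / 88.4 = 1.38 mg/dL
CrCl = (140 − 73) × 87.3 / (72 × 1.38) × 0.85 = 5849.1 / 99.36 × 0.85 ≈ 50.0 mL/min
CrCl ≈ 50 mL/min.
tezonavir: 40–64 mL/min → 22% of 2000 mg = 440 mg.
hespaprofen: < 60 mL/min → 25% of 400 mg = 100 mg.
Total = 440 + 100 = 540 mg.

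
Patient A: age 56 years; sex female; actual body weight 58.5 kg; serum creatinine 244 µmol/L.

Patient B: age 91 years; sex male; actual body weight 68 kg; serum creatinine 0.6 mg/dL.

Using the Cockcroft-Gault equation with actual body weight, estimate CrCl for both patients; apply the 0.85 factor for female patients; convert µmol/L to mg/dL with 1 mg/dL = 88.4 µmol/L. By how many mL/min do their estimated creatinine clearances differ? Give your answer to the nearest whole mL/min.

Patient A: SCr = 244 / 88.4 = 2.76 mg/dL
Patient A: CrCl = (140 − 56) × 58.5 / (72 × 2.76) × 0.85 = 4914.0 / 198.72 × 0.85 ≈ 21.0 mL/min
Patient B: CrCl = (140 − 91) × 68 / (72 × 0.6) = 3332.0 / 43.20 ≈ 77.1 mL/min
|21.0 − 77.1| = 56.1 mL/min

56 mL/min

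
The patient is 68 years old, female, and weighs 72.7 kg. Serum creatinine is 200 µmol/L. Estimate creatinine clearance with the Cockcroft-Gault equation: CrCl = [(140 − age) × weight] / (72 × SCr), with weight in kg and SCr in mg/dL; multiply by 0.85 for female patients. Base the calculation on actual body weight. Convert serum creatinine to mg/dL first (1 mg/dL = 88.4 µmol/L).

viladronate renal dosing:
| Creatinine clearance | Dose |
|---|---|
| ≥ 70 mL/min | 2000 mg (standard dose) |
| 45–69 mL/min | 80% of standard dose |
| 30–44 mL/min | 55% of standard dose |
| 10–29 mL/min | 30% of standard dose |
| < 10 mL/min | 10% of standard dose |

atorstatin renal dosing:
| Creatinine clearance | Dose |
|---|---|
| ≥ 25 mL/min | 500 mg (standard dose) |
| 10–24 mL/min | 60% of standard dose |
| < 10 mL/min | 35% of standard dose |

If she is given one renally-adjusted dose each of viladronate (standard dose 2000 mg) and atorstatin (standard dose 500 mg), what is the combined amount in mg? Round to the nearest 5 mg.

SCr = 200 / 88.4 = 2.262 mg/dL
CrCl = (140 − 68) × 72.7 / (72 × 2.262) × 0.85 = 5234.4 / 162.86 × 0.85 ≈ 27.3 mL/min
CrCl ≈ 27 mL/min.
viladronate: 10–29 mL/min → 30% of 2000 mg = 600 mg.
atorstatin: ≥ 25 mL/min → 100% of 500 mg = 500 mg.
Total = 600 + 500 = 1100 mg.

1100 mg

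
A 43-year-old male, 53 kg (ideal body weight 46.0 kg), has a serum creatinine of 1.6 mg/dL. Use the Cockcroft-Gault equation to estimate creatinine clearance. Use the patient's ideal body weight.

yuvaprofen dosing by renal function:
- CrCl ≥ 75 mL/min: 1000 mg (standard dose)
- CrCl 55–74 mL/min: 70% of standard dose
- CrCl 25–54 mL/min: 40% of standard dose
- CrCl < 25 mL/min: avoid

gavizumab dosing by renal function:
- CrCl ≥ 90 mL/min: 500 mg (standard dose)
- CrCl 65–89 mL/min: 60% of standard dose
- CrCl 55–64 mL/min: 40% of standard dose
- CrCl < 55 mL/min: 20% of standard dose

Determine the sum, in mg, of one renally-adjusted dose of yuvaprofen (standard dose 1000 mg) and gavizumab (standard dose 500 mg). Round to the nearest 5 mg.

CrCl = (140 − 43) × 46 / (72 × 1.6) = 4462.0 / 115.20 ≈ 38.7 mL/min
CrCl ≈ 39 mL/min.
yuvaprofen: 25–54 mL/min → 40% of 1000 mg = 400 mg.
gavizumab: < 55 mL/min → 20% of 500 mg = 100 mg.
Total = 400 + 100 = 500 mg.

500 mg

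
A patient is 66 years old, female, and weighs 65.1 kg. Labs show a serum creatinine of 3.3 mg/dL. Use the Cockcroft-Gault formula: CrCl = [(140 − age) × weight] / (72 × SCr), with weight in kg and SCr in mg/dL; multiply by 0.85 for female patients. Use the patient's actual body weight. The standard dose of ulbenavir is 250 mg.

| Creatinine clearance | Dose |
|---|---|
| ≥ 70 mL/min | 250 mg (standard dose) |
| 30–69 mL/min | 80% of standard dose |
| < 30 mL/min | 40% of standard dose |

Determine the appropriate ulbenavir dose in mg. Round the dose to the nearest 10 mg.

CrCl = (140 − 66) × 65.1 / (72 × 3.3) × 0.85 = 4817.4 / 237.60 × 0.85 ≈ 17.2 mL/min
CrCl ≈ 17 mL/min → bracket < 30 mL/min.
40% of 250 mg = 100 mg

100 mg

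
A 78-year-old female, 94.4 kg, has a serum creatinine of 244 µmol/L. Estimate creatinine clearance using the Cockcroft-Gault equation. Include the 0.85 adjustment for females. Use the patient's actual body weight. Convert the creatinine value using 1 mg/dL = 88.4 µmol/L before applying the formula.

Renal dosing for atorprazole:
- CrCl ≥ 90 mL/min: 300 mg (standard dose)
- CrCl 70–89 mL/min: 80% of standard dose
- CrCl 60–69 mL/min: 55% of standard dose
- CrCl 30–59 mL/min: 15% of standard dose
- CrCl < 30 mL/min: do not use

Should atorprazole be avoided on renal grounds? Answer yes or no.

yes

SCr = 244 / 88.4 = 2.76 mg/dL
CrCl = (140 − 78) × 94.4 / (72 × 2.76) × 0.85 = 5852.8 / 198.72 × 0.85 ≈ 25.0 mL/min
CrCl ≈ 25 mL/min, which is < 30 mL/min.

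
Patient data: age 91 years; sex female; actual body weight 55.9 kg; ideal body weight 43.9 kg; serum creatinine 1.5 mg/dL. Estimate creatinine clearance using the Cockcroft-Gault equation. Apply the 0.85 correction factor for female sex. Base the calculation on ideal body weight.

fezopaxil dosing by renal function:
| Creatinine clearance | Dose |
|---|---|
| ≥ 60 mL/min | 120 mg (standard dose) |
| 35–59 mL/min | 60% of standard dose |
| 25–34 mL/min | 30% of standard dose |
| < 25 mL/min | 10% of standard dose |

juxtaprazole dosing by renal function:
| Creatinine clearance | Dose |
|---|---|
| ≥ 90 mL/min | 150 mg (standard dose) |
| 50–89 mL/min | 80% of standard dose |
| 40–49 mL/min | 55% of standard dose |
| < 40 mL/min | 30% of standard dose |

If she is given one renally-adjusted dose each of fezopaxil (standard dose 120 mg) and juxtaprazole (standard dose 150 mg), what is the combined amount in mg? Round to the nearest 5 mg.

55 mg

CrCl = (140 − 91) × 43.9 / (72 × 1.5) × 0.85 = 2151.1 / 108.00 × 0.85 ≈ 16.9 mL/min
CrCl ≈ 17 mL/min.
fezopaxil: < 25 mL/min → 10% of 120 mg = 12 mg.
juxtaprazole: < 40 mL/min → 30% of 150 mg = 45 mg.
Total = 12 + 45 = 57 mg.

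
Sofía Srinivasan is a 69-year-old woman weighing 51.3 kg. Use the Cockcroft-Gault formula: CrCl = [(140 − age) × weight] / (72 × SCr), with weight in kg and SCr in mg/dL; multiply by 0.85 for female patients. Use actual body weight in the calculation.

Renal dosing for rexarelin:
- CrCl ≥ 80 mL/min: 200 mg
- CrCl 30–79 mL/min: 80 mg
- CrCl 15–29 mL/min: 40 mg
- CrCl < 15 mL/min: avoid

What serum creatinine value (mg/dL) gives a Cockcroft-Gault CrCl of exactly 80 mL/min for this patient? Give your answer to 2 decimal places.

Standard dose requires CrCl ≥ 80 mL/min.
Set (140 − 69) × 51.3 × 0.85 / (72 × SCr) = 80
SCr = (140 − 69) × 51.3 × 0.85 / (72 × 80) = 0.537 mg/dL

0.54 mg/dL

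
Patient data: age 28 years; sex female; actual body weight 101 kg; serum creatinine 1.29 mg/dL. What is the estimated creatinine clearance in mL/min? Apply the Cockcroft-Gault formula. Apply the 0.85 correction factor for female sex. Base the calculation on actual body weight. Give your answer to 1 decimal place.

CrCl = (140 − 28) × 101 / (72 × 1.29) × 0.85 = 11312.0 / 92.88 × 0.85 ≈ 103.5 mL/min

103.5 mL/min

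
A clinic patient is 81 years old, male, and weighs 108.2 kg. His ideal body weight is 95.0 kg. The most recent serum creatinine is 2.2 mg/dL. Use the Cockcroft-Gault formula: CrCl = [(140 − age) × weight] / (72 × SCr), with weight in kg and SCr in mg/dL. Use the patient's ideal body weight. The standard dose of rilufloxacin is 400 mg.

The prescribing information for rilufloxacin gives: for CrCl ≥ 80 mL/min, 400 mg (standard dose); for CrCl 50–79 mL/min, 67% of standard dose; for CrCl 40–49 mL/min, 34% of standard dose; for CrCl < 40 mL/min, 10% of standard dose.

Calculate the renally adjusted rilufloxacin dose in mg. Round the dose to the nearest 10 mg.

CrCl = (140 − 81) × 95 / (72 × 2.2) = 5605.0 / 158.40 ≈ 35.4 mL/min
CrCl ≈ 35 mL/min → bracket < 40 mL/min.
10% of 400 mg = 40 mg

40 mg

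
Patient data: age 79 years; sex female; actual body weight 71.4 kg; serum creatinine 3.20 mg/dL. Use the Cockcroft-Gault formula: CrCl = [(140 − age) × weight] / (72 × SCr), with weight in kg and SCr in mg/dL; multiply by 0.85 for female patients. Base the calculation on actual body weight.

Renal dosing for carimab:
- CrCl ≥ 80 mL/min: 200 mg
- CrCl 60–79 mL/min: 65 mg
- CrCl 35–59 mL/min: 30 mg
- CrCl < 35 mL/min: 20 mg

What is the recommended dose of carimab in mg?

20 mg

CrCl = (140 − 79) × 71.4 / (72 × 3.2) × 0.85 = 4355.4 / 230.40 × 0.85 ≈ 16.1 mL/min
CrCl ≈ 16 mL/min → bracket < 35 mL/min.
Dose for this bracket: 20 mg.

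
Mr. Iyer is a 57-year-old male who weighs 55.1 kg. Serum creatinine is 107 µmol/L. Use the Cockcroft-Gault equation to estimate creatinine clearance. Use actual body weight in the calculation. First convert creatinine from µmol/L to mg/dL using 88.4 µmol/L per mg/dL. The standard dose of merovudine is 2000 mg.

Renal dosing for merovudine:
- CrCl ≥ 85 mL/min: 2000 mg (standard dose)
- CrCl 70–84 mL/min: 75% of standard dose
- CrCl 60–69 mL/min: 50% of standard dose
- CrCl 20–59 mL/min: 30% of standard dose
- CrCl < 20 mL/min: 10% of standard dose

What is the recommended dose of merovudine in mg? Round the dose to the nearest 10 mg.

SCr = 107 / 88.4 = 1.21 mg/dL
CrCl = (140 − 57) × 55.1 / (72 × 1.21) = 4573.3 / 87.12 ≈ 52.5 mL/min
CrCl ≈ 52 mL/min → bracket 20–59 mL/min.
30% of 2000 mg = 600 mg

600 mg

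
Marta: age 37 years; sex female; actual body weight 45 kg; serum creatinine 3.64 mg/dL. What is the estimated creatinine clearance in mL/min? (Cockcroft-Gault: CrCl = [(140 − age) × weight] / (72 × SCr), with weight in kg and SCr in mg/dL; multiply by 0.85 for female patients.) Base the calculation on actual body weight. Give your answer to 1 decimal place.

15.0 mL/min

CrCl = (140 − 37) × 45 / (72 × 3.64) × 0.85 = 4635.0 / 262.08 × 0.85 ≈ 15.0 mL/min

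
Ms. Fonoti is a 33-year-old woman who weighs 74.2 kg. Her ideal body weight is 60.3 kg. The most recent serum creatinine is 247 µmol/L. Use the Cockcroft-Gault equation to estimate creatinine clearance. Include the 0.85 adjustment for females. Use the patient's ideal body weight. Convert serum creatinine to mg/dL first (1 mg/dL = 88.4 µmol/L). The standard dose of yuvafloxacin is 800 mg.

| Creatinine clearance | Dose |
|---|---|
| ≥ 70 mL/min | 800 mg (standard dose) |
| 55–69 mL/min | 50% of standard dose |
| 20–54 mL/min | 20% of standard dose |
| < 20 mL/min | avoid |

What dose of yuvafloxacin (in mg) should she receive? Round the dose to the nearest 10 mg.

160 mg

SCr = 247 / 88.4 = 2.794 mg/dL
CrCl = (140 − 33) × 60.3 / (72 × 2.794) × 0.85 = 6452.1 / 201.17 × 0.85 ≈ 27.3 mL/min
CrCl ≈ 27 mL/min → bracket 20–54 mL/min.
20% of 800 mg = 160 mg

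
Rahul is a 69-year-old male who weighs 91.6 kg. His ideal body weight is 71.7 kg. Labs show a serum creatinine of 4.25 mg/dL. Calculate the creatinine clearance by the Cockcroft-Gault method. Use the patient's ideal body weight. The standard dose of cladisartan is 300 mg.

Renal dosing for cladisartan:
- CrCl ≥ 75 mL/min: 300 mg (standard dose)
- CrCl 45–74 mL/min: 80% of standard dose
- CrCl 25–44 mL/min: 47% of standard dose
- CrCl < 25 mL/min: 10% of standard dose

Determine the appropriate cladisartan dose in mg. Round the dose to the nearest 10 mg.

30 mg

CrCl = (140 − 69) × 71.7 / (72 × 4.25) = 5090.7 / 306.00 ≈ 16.6 mL/min
CrCl ≈ 17 mL/min → bracket < 25 mL/min.
10% of 300 mg = 30 mg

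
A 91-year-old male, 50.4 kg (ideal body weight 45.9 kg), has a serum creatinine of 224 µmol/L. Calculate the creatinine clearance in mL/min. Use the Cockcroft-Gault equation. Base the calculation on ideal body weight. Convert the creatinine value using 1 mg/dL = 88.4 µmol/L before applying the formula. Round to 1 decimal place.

12.3 mL/min

SCr = 224 / 88.4 = 2.534 mg/dL
CrCl = (140 − 91) × 45.9 / (72 × 2.534) = 2249.1 / 182.45 ≈ 12.3 mL/min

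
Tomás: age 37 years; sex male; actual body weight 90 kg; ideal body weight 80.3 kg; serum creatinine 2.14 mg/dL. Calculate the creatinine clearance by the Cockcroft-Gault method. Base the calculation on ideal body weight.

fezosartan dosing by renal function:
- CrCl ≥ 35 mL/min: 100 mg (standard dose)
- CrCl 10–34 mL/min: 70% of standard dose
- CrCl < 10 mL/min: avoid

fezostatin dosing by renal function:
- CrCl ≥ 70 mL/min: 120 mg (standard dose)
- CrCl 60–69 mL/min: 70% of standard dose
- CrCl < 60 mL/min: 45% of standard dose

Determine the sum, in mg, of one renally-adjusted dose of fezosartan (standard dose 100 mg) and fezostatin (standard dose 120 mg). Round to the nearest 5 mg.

CrCl = (140 − 37) × 80.3 / (72 × 2.14) = 8270.9 / 154.08 ≈ 53.7 mL/min
CrCl ≈ 54 mL/min.
fezosartan: ≥ 35 mL/min → 100% of 100 mg = 100 mg.
fezostatin: < 60 mL/min → 45% of 120 mg = 54 mg.
Total = 100 + 54 = 154 mg.

155 mg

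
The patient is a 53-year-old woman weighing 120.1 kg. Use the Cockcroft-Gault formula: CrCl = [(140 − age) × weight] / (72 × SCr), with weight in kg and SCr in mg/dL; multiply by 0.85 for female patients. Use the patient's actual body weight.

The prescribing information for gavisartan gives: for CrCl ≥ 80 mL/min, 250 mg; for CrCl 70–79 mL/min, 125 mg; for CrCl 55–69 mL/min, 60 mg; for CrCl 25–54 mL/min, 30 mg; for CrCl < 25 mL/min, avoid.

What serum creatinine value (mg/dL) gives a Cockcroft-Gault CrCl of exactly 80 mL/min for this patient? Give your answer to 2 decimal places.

Standard dose requires CrCl ≥ 80 mL/min.
Set (140 − 53) × 120.1 × 0.85 / (72 × SCr) = 80
SCr = (140 − 53) × 120.1 × 0.85 / (72 × 80) = 1.542 mg/dL

1.54 mg/dL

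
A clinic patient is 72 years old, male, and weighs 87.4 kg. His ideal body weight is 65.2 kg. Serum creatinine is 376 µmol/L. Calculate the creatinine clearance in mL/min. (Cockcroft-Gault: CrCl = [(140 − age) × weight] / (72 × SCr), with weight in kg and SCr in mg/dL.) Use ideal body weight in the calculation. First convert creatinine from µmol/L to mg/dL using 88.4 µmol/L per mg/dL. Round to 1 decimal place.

14.5 mL/min

SCr = 376 / 88.4 = 4.253 mg/dL
CrCl = (140 − 72) × 65.2 / (72 × 4.253) = 4433.6 / 306.22 ≈ 14.5 mL/min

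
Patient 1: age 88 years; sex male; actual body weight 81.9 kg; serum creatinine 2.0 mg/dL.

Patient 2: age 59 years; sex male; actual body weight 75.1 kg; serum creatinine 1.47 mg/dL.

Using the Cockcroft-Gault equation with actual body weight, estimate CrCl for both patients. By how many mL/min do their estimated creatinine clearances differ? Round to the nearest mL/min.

Patient 1: CrCl = (140 − 88) × 81.9 / (72 × 2) = 4258.8 / 144.00 ≈ 29.6 mL/min
Patient 2: CrCl = (140 − 59) × 75.1 / (72 × 1.47) = 6083.1 / 105.84 ≈ 57.5 mL/min
|29.6 − 57.5| = 27.9 mL/min

28 mL/min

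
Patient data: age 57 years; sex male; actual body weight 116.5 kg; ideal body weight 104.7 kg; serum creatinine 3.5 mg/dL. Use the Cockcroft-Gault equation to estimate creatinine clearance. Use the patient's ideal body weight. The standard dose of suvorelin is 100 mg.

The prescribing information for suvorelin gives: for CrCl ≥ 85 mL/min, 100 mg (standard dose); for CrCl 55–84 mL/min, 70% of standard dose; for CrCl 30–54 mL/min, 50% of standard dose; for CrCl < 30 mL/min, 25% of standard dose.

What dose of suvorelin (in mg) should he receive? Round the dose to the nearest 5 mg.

50 mg

CrCl = (140 − 57) × 104.7 / (72 × 3.5) = 8690.1 / 252.00 ≈ 34.5 mL/min
CrCl ≈ 34 mL/min → bracket 30–54 mL/min.
50% of 100 mg = 50 mg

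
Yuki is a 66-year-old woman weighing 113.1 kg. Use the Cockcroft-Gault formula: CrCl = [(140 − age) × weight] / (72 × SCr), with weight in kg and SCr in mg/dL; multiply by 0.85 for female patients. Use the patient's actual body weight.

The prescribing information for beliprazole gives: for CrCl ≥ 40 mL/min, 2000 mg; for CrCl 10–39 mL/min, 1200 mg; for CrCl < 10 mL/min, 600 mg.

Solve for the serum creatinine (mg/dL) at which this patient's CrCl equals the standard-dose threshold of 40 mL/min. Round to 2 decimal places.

Standard dose requires CrCl ≥ 40 mL/min.
Set (140 − 66) × 113.1 × 0.85 / (72 × SCr) = 40
SCr = (140 − 66) × 113.1 × 0.85 / (72 × 40) = 2.470 mg/dL

2.47 mg/dL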